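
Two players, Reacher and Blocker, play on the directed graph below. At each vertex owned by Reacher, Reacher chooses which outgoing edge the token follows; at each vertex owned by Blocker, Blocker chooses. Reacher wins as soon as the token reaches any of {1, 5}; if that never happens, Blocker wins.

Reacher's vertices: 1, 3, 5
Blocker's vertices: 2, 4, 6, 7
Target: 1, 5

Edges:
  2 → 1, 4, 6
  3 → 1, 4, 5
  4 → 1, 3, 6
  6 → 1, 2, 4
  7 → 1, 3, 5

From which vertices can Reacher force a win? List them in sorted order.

1, 3, 5, 7

A0 = {1, 5}
A1: add {3} — 3 (Reacher) has 3→1.
A2: add {7} — 7 (Blocker): all of {1, 3, 5} already in.
A3 = A2; e.g. 2 (Blocker) can still go to 4. Fixed point.
Reacher's winning region = {1, 3, 5, 7}.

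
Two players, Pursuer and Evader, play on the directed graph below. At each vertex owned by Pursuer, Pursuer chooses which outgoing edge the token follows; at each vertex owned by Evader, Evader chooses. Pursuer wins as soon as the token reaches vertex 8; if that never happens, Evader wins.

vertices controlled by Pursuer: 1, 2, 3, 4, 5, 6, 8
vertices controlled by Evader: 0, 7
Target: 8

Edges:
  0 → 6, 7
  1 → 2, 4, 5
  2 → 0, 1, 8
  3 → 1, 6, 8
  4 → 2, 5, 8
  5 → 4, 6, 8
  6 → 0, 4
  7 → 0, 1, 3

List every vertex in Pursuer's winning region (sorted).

A0 = {8}
A1: add {2, 3, 4, 5} — 2 (Pursuer) has 2→8; 3 (Pursuer) has 3→8; 4 (Pursuer) has 4→8; 5 (Pursuer) has 5→8.
A2: add {1, 6} — 1 (Pursuer) has 1→2; 6 (Pursuer) has 6→4.
A3 = A2; e.g. 0 (Evader) can still go to 7. Fixed point.
Pursuer's winning region = {1, 2, 3, 4, 5, 6, 8}.

1, 2, 3, 4, 5, 6, 8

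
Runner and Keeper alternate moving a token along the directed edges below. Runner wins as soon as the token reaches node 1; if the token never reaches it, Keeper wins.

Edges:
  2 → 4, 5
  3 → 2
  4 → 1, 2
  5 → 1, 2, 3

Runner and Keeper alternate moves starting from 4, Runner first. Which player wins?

Runner

Track states (vertex, player-to-move).
A0 = {(1,Runner), (1,Keeper)}
A1: add {(4,Runner), (5,Runner)}.
(4,Runner) ∈ A1 ⇒ Runner forces the target.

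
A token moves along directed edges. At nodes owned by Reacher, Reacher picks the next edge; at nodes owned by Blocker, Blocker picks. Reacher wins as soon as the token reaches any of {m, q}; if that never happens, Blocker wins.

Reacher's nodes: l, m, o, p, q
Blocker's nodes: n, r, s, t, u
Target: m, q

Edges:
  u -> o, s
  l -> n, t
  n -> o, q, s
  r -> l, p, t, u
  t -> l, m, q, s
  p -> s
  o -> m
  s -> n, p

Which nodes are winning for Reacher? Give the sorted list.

A0 = {m, q}
A1: add {o} — o (Reacher) has o→m.
A2 = A1; e.g. l (Reacher) has no edge into A1. Fixed point.
Reacher's winning region = {m, o, q}.

m, o, q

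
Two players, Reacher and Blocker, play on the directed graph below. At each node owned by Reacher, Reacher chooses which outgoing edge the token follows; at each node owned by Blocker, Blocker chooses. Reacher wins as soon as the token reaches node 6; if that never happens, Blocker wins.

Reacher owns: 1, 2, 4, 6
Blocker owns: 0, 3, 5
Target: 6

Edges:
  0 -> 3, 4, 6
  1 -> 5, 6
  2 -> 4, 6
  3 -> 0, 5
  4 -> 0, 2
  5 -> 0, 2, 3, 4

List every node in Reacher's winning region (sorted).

A0 = {6}
A1: add {1, 2} — 1 (Reacher) has 1→6; 2 (Reacher) has 2→6.
A2: add {4} — 4 (Reacher) has 4→2.
A3 = A2; e.g. 0 (Blocker) can still go to 3. Fixed point.
Reacher's winning region = {1, 2, 4, 6}.

1, 2, 4, 6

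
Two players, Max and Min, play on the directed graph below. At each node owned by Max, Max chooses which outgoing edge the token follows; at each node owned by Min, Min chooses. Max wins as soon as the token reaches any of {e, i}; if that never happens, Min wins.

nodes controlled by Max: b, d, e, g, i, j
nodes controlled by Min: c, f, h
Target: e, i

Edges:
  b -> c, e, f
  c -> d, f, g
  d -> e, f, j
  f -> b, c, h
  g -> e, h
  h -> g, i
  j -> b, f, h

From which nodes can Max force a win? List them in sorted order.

b, d, e, g, h, i, j

A0 = {e, i}
A1: add {b, d, g} — b (Max) has b→e; d (Max) has d→e; g (Max) has g→e.
A2: add {h, j} — h (Min): all of {g, i} already in; j (Max) has j→b.
A3 = A2; e.g. c (Min) can still go to f. Fixed point.
Max's winning region = {b, d, e, g, h, i, j}.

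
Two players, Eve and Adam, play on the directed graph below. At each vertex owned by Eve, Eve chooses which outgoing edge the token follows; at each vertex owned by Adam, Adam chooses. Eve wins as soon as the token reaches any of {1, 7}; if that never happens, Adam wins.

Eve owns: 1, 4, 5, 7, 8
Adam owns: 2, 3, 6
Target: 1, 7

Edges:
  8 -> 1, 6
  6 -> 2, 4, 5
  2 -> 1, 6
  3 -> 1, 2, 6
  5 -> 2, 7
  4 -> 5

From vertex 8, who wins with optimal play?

Eve

A0 = {1, 7}
A1: add {5, 8} — 5 (Eve) has 5→7; 8 (Eve) has 8→1.
8 ∈ A1, so Eve can force the target.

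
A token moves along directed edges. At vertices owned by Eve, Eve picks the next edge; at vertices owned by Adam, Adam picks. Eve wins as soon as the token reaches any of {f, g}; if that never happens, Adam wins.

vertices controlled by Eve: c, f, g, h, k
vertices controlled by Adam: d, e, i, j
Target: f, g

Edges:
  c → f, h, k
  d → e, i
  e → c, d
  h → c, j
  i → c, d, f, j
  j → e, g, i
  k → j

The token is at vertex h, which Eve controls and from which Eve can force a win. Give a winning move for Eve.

A0 = {f, g}
A1: add {c} — c (Eve) has c→f.
A2: add {h} — h (Eve) has h→c.
A3 = A2; e.g. d (Adam) can still go to e. Fixed point.
From h, successor c is in the attractor (rank 1); the other successor j is not.

c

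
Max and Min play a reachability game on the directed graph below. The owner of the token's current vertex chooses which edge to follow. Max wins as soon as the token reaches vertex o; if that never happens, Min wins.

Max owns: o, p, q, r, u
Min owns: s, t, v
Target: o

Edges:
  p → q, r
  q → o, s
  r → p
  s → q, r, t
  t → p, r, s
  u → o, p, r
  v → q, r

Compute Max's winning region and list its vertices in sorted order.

o, p, q, r, u, v

A0 = {o}
A1: add {q, u} — q (Max) has q→o; u (Max) has u→o.
A2: add {p} — p (Max) has p→q.
A3: add {r} — r (Max) has r→p.
A4: add {v} — v (Min): all of {q, r} already in.
A5 = A4; e.g. s (Min) can still go to t. Fixed point.
Max's winning region = {o, p, q, r, u, v}.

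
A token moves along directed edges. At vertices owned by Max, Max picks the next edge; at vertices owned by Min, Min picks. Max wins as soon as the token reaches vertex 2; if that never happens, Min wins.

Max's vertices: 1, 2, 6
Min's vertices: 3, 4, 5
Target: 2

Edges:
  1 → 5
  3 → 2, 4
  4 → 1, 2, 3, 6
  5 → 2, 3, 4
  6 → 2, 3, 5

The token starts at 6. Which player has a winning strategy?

Max

A0 = {2}
A1: add {6} — 6 (Max) has 6→2.
A2 = A1; e.g. 1 (Max) has no edge into A1. Fixed point.
6 ∈ A1, so Max can force the target.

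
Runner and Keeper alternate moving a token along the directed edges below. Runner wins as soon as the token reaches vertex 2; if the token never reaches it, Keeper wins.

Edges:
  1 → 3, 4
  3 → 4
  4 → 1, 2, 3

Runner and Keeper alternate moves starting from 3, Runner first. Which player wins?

Track states (vertex, player-to-move).
A0 = {(2,Runner), (2,Keeper)}
A1: add {(4,Runner)}.
A2: add {(3,Keeper)}.
A3: add {(1,Runner)}.
A4 = A3; e.g. (1,Keeper) stays out. (3,Runner) never enters ⇒ Keeper avoids the target.

Keeper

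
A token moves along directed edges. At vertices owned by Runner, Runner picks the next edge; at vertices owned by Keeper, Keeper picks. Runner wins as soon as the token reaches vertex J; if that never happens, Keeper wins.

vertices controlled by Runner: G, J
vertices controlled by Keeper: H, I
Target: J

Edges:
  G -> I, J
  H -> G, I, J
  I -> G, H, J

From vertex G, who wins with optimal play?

A0 = {J}
A1: add {G} — G (Runner) has G→J.
A2 = A1; e.g. H (Keeper) can still go to I. Fixed point.
G ∈ A1, so Runner can force the target.

Runner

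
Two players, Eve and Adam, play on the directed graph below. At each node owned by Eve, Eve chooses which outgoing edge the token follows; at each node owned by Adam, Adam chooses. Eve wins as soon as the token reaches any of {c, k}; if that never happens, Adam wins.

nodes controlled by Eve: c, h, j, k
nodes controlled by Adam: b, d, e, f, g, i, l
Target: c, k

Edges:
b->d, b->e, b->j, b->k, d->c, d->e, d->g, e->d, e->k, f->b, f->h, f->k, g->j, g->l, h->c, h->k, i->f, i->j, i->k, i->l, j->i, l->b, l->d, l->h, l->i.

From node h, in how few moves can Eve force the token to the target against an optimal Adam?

A0 = {c, k}
A1: add {h} — h (Eve) has h→c.
A2 = A1; e.g. b (Adam) can still go to d. Fixed point.
h enters the attractor at level 1, so Eve can force the target in 1 move from there.

1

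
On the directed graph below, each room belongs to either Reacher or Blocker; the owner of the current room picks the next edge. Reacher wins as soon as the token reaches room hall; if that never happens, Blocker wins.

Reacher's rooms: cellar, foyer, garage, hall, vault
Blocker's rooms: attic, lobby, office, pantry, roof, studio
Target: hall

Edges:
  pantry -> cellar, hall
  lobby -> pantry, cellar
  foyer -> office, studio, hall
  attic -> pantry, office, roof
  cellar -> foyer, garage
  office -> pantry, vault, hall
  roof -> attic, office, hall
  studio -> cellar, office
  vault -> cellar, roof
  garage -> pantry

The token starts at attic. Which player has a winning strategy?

A0 = {hall}
A1: add {foyer} — foyer (Reacher) has foyer→hall.
A2: add {cellar} — cellar (Reacher) has cellar→foyer.
A3: add {pantry, vault} — pantry (Blocker): all of {cellar, hall} already in; vault (Reacher) has vault→cellar.
A4: add {garage, lobby, office} — lobby (Blocker): all of {pantry, cellar} already in; office (Blocker): all of {pantry, vault, hall} already in; garage (Reacher) has garage→pantry.
A5: add {studio} — studio (Blocker): all of {cellar, office} already in.
A6 = A5; e.g. attic (Blocker) can still go to roof. Fixed point.
attic never enters the attractor, so Blocker can avoid the target forever.

Blocker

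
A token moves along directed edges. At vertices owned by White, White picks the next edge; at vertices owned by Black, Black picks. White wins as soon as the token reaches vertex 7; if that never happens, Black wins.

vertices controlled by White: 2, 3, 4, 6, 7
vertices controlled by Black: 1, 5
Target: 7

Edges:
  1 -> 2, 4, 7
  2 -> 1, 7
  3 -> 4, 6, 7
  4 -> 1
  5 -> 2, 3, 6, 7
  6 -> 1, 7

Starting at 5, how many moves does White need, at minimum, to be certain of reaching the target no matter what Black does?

A0 = {7}
A1: add {2, 3, 6} — 2 (White) has 2→7; 3 (White) has 3→7; 6 (White) has 6→7.
A2: add {5} — 5 (Black): all of {2, 3, 6, 7} already in.
A3 = A2; e.g. 1 (Black) can still go to 4. Fixed point.
5 enters the attractor at level 2, so White can force the target in 2 moves from there.

2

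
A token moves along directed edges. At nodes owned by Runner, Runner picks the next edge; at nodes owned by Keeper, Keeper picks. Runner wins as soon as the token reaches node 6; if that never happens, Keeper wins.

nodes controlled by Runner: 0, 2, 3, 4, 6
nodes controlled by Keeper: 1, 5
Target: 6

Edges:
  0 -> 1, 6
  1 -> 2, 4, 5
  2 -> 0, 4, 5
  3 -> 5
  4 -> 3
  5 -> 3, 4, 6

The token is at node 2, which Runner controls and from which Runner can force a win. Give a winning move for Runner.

0

A0 = {6}
A1: add {0} — 0 (Runner) has 0→6.
A2: add {2} — 2 (Runner) has 2→0.
A3 = A2; e.g. 1 (Keeper) can still go to 4. Fixed point.
From 2, successor 0 is in the attractor (rank 1); the other successors 4, 5 are not.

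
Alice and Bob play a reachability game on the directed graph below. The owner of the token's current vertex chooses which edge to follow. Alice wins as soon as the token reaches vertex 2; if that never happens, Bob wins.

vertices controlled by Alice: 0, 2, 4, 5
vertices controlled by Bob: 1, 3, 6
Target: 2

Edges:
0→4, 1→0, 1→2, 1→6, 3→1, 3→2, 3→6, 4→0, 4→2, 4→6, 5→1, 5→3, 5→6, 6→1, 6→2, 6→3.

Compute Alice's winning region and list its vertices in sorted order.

A0 = {2}
A1: add {4} — 4 (Alice) has 4→2.
A2: add {0} — 0 (Alice) has 0→4.
A3 = A2; e.g. 1 (Bob) can still go to 6. Fixed point.
Alice's winning region = {0, 2, 4}.

0, 2, 4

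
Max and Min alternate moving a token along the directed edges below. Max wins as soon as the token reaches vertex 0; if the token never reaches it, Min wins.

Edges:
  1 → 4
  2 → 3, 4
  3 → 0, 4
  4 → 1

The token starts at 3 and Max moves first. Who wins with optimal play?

Max

Track states (vertex, player-to-move).
A0 = {(0,Max), (0,Min)}
A1: add {(3,Max)}.
(3,Max) ∈ A1 ⇒ Max forces the target.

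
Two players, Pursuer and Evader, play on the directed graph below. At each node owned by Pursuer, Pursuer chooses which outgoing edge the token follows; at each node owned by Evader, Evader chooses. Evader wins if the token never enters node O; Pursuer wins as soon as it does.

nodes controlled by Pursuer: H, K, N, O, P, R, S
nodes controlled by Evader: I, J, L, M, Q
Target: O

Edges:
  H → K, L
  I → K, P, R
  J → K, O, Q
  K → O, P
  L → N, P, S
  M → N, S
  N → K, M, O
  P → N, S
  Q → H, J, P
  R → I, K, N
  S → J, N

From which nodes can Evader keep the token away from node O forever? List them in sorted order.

A0 = {O}
A1: add {K, N} — K (Pursuer) has K→O; N (Pursuer) has N→O.
A2: add {H, P, R, S} — H (Pursuer) has H→K; P (Pursuer) has P→N; R (Pursuer) has R→K; S (Pursuer) has S→N.
A3: add {I, L, M} — I (Evader): all of {K, P, R} already in; L (Evader): all of {N, P, S} already in; M (Evader): all of {N, S} already in.
A4 = A3; e.g. J (Evader) can still go to Q. Fixed point.
Pursuer's attractor = {H, I, K, L, M, N, O, P, R, S}; Evader avoids the target exactly from the complement.

J, Q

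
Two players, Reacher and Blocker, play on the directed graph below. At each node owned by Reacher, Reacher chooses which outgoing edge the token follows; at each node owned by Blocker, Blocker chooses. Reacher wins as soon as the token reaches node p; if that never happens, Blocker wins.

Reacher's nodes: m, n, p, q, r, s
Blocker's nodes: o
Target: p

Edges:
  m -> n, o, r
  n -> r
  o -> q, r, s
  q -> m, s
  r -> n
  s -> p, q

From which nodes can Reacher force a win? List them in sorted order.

A0 = {p}
A1: add {s} — s (Reacher) has s→p.
A2: add {q} — q (Reacher) has q→s.
A3 = A2; e.g. m (Reacher) has no edge into A2. Fixed point.
Reacher's winning region = {p, q, s}.

p, q, s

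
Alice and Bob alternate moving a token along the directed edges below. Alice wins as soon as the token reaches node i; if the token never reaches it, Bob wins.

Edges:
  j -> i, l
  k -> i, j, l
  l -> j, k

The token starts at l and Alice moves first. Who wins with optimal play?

Track states (vertex, player-to-move).
A0 = {(i,Alice), (i,Bob)}
A1: add {(j,Alice), (k,Alice)}.
A2: add {(l,Bob)}.
A3 = A2; e.g. (j,Bob) stays out. (l,Alice) never enters ⇒ Bob avoids the target.

Bob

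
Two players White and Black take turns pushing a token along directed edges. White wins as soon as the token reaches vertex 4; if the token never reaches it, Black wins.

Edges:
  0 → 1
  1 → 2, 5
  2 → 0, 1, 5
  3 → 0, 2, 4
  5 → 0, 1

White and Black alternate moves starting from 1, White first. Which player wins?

Track states (vertex, player-to-move).
A0 = {(4,White), (4,Black)}
A1: add {(3,White)}.
A2 = A1; e.g. (0,White) stays out. (1,White) never enters ⇒ Black avoids the target.

Black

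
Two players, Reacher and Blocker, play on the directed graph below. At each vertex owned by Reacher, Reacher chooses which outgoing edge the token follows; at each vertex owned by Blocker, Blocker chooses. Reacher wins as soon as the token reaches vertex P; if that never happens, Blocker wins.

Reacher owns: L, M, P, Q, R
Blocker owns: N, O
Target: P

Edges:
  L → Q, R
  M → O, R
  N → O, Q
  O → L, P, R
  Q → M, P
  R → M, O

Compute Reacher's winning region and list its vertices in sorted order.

A0 = {P}
A1: add {Q} — Q (Reacher) has Q→P.
A2: add {L} — L (Reacher) has L→Q.
A3 = A2; e.g. M (Reacher) has no edge into A2. Fixed point.
Reacher's winning region = {L, P, Q}.

L, P, Q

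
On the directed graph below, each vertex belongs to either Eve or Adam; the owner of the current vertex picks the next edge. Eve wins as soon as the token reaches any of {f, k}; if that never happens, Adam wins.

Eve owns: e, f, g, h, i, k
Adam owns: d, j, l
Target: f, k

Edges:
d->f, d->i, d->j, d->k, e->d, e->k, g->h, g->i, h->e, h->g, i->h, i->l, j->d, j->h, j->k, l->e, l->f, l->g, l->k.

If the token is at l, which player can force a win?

Eve

A0 = {f, k}
A1: add {e} — e (Eve) has e→k.
A2: add {h} — h (Eve) has h→e.
A3: add {g, i} — g (Eve) has g→h; i (Eve) has i→h.
A4: add {l} — l (Adam): all of {e, f, g, k} already in.
A5 = A4; e.g. d (Adam) can still go to j. Fixed point.
l ∈ A4, so Eve can force the target.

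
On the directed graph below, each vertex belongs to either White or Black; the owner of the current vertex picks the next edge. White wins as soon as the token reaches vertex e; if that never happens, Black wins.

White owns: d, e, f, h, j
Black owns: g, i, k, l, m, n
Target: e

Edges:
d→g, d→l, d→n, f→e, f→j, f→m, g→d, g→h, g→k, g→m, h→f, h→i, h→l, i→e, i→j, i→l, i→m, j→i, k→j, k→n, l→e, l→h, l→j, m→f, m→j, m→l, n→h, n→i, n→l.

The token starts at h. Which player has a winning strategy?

White

A0 = {e}
A1: add {f} — f (White) has f→e.
A2: add {h} — h (White) has h→f.
A3 = A2; e.g. d (White) has no edge into A2. Fixed point.
h ∈ A2, so White can force the target.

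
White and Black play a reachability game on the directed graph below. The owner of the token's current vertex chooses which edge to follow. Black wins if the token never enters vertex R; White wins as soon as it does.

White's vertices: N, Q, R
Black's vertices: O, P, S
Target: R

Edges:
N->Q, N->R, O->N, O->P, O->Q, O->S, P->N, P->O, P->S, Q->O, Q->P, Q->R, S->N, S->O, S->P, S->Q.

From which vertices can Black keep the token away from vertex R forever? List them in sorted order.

A0 = {R}
A1: add {N, Q} — N (White) has N→R; Q (White) has Q→R.
A2 = A1; e.g. O (Black) can still go to P. Fixed point.
White's attractor = {N, Q, R}; Black avoids the target exactly from the complement.

O, P, S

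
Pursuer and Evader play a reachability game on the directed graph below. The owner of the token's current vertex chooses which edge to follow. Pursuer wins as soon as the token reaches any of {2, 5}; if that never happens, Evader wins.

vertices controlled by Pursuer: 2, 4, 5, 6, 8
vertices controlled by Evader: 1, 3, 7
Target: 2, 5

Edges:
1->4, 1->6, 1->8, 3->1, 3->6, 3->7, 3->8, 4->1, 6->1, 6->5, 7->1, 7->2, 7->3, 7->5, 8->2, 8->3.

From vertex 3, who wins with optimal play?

A0 = {2, 5}
A1: add {6, 8} — 6 (Pursuer) has 6→5; 8 (Pursuer) has 8→2.
A2 = A1; e.g. 1 (Evader) can still go to 4. Fixed point.
3 never enters the attractor, so Evader can avoid the target forever.

Evader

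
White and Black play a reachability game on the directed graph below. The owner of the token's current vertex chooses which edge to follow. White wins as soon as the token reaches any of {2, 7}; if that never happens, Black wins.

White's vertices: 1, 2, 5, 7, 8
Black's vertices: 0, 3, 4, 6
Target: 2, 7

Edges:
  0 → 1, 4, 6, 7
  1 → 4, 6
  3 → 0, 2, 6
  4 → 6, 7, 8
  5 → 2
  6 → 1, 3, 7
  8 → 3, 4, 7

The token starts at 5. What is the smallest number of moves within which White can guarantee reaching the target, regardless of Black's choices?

A0 = {2, 7}
A1: add {5, 8} — 5 (White) has 5→2; 8 (White) has 8→7.
A2 = A1; e.g. 0 (Black) can still go to 1. Fixed point.
5 enters the attractor at level 1, so White can force the target in 1 move from there.

1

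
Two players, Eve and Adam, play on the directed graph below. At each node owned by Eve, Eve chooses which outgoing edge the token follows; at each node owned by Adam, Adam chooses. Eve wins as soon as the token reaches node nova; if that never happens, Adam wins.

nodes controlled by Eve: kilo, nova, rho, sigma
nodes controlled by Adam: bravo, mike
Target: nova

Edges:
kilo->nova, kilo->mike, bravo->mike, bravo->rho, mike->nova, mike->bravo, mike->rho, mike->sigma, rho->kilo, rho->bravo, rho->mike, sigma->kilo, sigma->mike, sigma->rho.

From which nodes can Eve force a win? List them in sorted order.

kilo, nova, rho, sigma

A0 = {nova}
A1: add {kilo} — kilo (Eve) has kilo→nova.
A2: add {rho, sigma} — rho (Eve) has rho→kilo; sigma (Eve) has sigma→kilo.
A3 = A2; e.g. bravo (Adam) can still go to mike. Fixed point.
Eve's winning region = {kilo, nova, rho, sigma}.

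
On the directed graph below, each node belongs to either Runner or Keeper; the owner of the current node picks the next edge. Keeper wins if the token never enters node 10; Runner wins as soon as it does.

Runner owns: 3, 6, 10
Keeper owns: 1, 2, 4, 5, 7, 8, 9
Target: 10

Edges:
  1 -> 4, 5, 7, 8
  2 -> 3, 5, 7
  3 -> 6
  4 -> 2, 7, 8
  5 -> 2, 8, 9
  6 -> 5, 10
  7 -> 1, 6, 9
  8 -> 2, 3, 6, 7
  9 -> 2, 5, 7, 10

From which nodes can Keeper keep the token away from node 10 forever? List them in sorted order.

A0 = {10}
A1: add {6} — 6 (Runner) has 6→10.
A2: add {3} — 3 (Runner) has 3→6.
A3 = A2; e.g. 1 (Keeper) can still go to 4. Fixed point.
Runner's attractor = {3, 6, 10}; Keeper avoids the target exactly from the complement.

1, 2, 4, 5, 7, 8, 9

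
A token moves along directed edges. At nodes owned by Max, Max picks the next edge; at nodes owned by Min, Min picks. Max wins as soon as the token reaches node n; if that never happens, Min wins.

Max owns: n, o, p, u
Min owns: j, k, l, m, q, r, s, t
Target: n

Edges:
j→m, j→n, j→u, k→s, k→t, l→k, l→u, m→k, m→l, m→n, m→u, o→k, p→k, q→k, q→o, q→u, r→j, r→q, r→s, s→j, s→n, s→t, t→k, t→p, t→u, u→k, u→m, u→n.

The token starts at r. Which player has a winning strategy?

A0 = {n}
A1: add {u} — u (Max) has u→n.
A2 = A1; e.g. j (Min) can still go to m. Fixed point.
r never enters the attractor, so Min can avoid the target forever.

Min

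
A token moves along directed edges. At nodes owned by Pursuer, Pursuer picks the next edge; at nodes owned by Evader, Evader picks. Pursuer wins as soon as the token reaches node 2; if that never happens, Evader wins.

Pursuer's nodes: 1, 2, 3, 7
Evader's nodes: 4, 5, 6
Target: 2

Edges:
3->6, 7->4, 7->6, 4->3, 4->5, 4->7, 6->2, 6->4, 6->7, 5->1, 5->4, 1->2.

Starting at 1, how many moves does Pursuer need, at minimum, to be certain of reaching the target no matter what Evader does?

A0 = {2}
A1: add {1} — 1 (Pursuer) has 1→2.
A2 = A1; e.g. 3 (Pursuer) has no edge into A1. Fixed point.
1 enters the attractor at level 1, so Pursuer can force the target in 1 move from there.

1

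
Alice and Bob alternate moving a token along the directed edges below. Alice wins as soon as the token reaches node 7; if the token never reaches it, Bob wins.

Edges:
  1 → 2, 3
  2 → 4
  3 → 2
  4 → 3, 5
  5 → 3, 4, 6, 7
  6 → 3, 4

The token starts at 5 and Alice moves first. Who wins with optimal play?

Track states (vertex, player-to-move).
A0 = {(7,Alice), (7,Bob)}
A1: add {(5,Alice)}.
(5,Alice) ∈ A1 ⇒ Alice forces the target.

Alice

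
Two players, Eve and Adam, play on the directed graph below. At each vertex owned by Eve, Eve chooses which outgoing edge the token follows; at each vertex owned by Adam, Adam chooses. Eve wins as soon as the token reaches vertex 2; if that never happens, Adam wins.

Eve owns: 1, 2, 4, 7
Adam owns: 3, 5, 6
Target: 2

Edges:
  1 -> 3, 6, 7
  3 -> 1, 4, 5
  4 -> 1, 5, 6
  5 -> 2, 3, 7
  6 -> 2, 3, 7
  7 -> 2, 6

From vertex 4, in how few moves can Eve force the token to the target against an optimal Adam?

3

A0 = {2}
A1: add {7} — 7 (Eve) has 7→2.
A2: add {1} — 1 (Eve) has 1→7.
A3: add {4} — 4 (Eve) has 4→1.
A4 = A3; e.g. 3 (Adam) can still go to 5. Fixed point.
4 enters the attractor at level 3, so Eve can force the target in 3 moves from there.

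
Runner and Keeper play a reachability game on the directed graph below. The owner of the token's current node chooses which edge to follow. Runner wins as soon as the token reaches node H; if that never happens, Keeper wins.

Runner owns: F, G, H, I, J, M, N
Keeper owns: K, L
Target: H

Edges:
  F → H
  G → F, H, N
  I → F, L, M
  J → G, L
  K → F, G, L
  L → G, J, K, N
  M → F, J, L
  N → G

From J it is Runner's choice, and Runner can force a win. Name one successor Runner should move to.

A0 = {H}
A1: add {F, G} — F (Runner) has F→H; G (Runner) has G→H.
A2: add {I, J, M, N} — I (Runner) has I→F; J (Runner) has J→G; M (Runner) has M→F; N (Runner) has N→G.
A3 = A2; e.g. K (Keeper) can still go to L. Fixed point.
From J, successor G is in the attractor (rank 1); the other successor L is not.

G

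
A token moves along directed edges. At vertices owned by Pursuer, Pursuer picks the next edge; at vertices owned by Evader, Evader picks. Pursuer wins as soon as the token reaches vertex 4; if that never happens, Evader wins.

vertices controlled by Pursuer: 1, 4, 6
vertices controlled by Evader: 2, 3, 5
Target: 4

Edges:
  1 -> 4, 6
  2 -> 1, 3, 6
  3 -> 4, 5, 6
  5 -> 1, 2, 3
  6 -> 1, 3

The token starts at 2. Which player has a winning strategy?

Evader

A0 = {4}
A1: add {1} — 1 (Pursuer) has 1→4.
A2: add {6} — 6 (Pursuer) has 6→1.
A3 = A2; e.g. 2 (Evader) can still go to 3. Fixed point.
2 never enters the attractor, so Evader can avoid the target forever.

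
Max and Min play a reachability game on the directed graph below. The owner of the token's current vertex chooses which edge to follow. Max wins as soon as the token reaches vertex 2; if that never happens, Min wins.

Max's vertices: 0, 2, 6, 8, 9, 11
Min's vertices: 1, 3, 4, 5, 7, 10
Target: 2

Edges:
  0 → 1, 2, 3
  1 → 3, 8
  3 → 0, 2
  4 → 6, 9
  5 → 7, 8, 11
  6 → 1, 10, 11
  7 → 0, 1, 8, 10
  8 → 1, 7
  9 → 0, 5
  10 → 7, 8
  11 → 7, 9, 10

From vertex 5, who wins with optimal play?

A0 = {2}
A1: add {0} — 0 (Max) has 0→2.
A2: add {3, 9} — 3 (Min): all of {0, 2} already in; 9 (Max) has 9→0.
A3: add {11} — 11 (Max) has 11→9.
A4: add {6} — 6 (Max) has 6→11.
A5: add {4} — 4 (Min): all of {6, 9} already in.
A6 = A5; e.g. 1 (Min) can still go to 8. Fixed point.
5 never enters the attractor, so Min can avoid the target forever.

Min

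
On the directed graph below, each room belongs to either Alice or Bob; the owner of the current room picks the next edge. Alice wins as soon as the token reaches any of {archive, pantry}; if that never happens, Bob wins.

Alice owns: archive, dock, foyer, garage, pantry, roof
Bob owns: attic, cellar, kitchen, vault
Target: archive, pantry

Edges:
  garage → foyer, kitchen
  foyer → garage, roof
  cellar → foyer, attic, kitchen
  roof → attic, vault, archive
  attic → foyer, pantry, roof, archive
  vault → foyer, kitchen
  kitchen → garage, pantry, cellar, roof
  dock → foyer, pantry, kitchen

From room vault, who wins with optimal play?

Bob

A0 = {archive, pantry}
A1: add {dock, roof} — roof (Alice) has roof→archive; dock (Alice) has dock→pantry.
A2: add {foyer} — foyer (Alice) has foyer→roof.
A3: add {attic, garage} — garage (Alice) has garage→foyer; attic (Bob): all of {foyer, pantry, roof, archive} already in.
A4 = A3; e.g. cellar (Bob) can still go to kitchen. Fixed point.
vault never enters the attractor, so Bob can avoid the target forever.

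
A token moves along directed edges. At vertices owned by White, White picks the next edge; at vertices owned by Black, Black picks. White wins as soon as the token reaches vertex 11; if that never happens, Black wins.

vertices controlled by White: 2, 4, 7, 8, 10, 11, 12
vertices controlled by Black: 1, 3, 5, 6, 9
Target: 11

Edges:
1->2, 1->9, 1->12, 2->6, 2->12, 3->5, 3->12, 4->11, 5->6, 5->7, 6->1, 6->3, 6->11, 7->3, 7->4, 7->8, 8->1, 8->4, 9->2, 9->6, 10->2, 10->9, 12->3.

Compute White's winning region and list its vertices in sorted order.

4, 7, 8, 11

A0 = {11}
A1: add {4} — 4 (White) has 4→11.
A2: add {7, 8} — 7 (White) has 7→4; 8 (White) has 8→4.
A3 = A2; e.g. 1 (Black) can still go to 2. Fixed point.
White's winning region = {4, 7, 8, 11}.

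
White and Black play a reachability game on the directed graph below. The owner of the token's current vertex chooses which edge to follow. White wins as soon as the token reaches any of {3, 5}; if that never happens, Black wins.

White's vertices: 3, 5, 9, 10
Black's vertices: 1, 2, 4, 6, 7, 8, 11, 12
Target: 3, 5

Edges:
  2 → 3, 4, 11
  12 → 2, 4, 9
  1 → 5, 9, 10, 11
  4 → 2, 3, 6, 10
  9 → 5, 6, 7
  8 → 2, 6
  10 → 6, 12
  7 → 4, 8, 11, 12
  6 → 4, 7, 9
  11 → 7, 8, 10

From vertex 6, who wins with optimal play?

Black

A0 = {3, 5}
A1: add {9} — 9 (White) has 9→5.
A2 = A1; e.g. 1 (Black) can still go to 10. Fixed point.
6 never enters the attractor, so Black can avoid the target forever.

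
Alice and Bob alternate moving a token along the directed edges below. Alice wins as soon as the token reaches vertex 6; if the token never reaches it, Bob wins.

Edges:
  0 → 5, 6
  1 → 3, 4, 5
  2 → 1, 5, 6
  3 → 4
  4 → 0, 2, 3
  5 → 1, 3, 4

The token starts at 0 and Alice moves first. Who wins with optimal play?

Track states (vertex, player-to-move).
A0 = {(6,Alice), (6,Bob)}
A1: add {(0,Alice), (2,Alice)}.
(0,Alice) ∈ A1 ⇒ Alice forces the target.

Alice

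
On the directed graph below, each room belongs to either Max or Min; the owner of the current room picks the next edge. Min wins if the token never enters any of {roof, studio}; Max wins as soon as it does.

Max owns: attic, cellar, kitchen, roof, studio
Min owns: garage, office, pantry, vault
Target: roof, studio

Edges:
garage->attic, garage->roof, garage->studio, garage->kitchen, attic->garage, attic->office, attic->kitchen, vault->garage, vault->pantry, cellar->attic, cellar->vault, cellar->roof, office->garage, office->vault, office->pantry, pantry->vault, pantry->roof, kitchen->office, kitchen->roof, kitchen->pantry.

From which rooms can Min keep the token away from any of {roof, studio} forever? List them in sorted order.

A0 = {roof, studio}
A1: add {cellar, kitchen} — cellar (Max) has cellar→roof; kitchen (Max) has kitchen→roof.
A2: add {attic} — attic (Max) has attic→kitchen.
A3: add {garage} — garage (Min): all of {attic, roof, studio, kitchen} already in.
A4 = A3; e.g. vault (Min) can still go to pantry. Fixed point.
Max's attractor = {attic, cellar, garage, kitchen, roof, studio}; Min avoids the target exactly from the complement.

office, pantry, vault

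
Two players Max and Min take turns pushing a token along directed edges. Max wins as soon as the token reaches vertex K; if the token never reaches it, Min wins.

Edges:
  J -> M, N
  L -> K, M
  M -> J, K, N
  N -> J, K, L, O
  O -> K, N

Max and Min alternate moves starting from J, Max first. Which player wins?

Min

Track states (vertex, player-to-move).
A0 = {(K,Max), (K,Min)}
A1: add {(L,Max), (M,Max), (N,Max), (O,Max)}.
A2: add {(J,Min), (L,Min), (O,Min)}.
A3 = A2; e.g. (J,Max) stays out. (J,Max) never enters ⇒ Min avoids the target.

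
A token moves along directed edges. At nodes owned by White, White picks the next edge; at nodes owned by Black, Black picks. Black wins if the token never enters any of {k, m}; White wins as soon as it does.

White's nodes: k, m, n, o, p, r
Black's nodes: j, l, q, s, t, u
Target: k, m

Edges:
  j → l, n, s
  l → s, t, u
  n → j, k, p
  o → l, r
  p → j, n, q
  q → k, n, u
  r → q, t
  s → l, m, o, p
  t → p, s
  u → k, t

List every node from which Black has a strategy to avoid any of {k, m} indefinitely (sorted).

j, l, o, q, r, s, t, u

A0 = {k, m}
A1: add {n} — n (White) has n→k.
A2: add {p} — p (White) has p→n.
A3 = A2; e.g. j (Black) can still go to l. Fixed point.
White's attractor = {k, m, n, p}; Black avoids the target exactly from the complement.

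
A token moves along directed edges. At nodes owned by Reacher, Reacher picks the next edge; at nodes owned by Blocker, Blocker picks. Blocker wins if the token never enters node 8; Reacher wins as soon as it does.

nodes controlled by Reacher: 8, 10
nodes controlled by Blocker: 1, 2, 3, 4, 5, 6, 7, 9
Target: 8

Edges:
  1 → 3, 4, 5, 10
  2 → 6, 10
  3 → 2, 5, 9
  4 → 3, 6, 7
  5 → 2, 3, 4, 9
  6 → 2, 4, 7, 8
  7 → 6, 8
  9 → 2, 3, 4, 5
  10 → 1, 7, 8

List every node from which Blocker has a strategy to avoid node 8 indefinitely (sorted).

1, 2, 3, 4, 5, 6, 7, 9

A0 = {8}
A1: add {10} — 10 (Reacher) has 10→8.
A2 = A1; e.g. 1 (Blocker) can still go to 3. Fixed point.
Reacher's attractor = {8, 10}; Blocker avoids the target exactly from the complement.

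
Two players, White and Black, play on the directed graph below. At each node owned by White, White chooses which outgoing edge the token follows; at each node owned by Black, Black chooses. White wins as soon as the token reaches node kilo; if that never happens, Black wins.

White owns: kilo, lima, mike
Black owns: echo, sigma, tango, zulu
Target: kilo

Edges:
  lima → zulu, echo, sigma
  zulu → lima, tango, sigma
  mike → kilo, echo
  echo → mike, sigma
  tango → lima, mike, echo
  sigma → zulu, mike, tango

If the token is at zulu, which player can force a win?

Black

A0 = {kilo}
A1: add {mike} — mike (White) has mike→kilo.
A2 = A1; e.g. lima (White) has no edge into A1. Fixed point.
zulu never enters the attractor, so Black can avoid the target forever.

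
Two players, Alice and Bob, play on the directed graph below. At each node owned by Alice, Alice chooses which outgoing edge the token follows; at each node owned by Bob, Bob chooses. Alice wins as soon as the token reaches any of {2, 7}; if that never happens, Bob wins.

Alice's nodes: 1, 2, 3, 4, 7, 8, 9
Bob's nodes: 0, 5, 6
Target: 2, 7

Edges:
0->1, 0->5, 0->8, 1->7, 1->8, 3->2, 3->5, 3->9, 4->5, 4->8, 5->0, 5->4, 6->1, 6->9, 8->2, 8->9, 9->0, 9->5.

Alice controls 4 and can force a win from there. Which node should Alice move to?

8

A0 = {2, 7}
A1: add {1, 3, 8} — 1 (Alice) has 1→7; 3 (Alice) has 3→2; 8 (Alice) has 8→2.
A2: add {4} — 4 (Alice) has 4→8.
A3 = A2; e.g. 0 (Bob) can still go to 5. Fixed point.
From 4, successor 8 is in the attractor (rank 1); the other successor 5 is not.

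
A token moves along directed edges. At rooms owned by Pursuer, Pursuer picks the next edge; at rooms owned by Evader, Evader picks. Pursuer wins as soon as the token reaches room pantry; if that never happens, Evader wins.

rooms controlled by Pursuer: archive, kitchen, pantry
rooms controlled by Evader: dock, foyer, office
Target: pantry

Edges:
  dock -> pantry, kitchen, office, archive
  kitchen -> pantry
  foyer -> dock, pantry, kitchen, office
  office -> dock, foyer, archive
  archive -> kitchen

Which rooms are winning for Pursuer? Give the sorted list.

A0 = {pantry}
A1: add {kitchen} — kitchen (Pursuer) has kitchen→pantry.
A2: add {archive} — archive (Pursuer) has archive→kitchen.
A3 = A2; e.g. dock (Evader) can still go to office. Fixed point.
Pursuer's winning region = {archive, kitchen, pantry}.

archive, kitchen, pantry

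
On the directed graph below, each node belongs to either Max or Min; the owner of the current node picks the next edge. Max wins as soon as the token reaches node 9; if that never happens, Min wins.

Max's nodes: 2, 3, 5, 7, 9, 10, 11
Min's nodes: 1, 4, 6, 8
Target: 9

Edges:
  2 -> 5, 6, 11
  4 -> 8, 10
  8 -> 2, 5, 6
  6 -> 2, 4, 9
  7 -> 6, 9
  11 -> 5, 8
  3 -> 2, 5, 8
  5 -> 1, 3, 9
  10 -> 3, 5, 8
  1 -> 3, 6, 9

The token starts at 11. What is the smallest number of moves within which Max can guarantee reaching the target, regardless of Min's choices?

2

A0 = {9}
A1: add {5, 7} — 5 (Max) has 5→9; 7 (Max) has 7→9.
A2: add {2, 3, 10, 11} — 2 (Max) has 2→5; 3 (Max) has 3→5; 10 (Max) has 10→5; 11 (Max) has 11→5.
A3 = A2; e.g. 1 (Min) can still go to 6. Fixed point.
11 enters the attractor at level 2, so Max can force the target in 2 moves from there.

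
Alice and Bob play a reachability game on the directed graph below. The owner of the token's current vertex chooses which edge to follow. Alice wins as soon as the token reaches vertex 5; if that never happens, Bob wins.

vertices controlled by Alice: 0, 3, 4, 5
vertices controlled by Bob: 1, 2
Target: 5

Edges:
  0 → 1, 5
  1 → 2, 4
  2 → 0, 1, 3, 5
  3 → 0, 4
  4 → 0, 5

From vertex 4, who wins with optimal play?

A0 = {5}
A1: add {0, 4} — 0 (Alice) has 0→5; 4 (Alice) has 4→5.
4 ∈ A1, so Alice can force the target.

Alice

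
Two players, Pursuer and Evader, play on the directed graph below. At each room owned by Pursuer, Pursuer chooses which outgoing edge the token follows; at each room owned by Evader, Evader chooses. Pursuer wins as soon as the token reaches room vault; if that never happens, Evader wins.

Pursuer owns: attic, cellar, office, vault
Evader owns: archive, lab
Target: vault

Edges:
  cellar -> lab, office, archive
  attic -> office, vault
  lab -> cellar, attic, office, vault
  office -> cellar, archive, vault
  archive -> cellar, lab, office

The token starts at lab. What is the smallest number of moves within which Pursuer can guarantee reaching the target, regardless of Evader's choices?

3

A0 = {vault}
A1: add {attic, office} — attic (Pursuer) has attic→vault; office (Pursuer) has office→vault.
A2: add {cellar} — cellar (Pursuer) has cellar→office.
A3: add {lab} — lab (Evader): all of {cellar, attic, office, vault} already in.
lab enters the attractor at level 3, so Pursuer can force the target in 3 moves from there.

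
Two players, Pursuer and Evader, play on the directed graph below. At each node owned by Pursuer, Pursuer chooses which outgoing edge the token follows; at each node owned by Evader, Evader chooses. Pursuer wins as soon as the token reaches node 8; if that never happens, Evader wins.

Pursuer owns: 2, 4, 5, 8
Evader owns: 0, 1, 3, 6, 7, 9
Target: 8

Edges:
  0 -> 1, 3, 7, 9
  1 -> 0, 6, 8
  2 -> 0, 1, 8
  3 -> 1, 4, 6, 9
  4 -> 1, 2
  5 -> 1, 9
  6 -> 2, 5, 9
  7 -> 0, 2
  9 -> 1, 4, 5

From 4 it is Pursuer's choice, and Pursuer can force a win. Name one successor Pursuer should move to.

2

A0 = {8}
A1: add {2} — 2 (Pursuer) has 2→8.
A2: add {4} — 4 (Pursuer) has 4→2.
A3 = A2; e.g. 0 (Evader) can still go to 1. Fixed point.
From 4, successor 2 is in the attractor (rank 1); the other successor 1 is not.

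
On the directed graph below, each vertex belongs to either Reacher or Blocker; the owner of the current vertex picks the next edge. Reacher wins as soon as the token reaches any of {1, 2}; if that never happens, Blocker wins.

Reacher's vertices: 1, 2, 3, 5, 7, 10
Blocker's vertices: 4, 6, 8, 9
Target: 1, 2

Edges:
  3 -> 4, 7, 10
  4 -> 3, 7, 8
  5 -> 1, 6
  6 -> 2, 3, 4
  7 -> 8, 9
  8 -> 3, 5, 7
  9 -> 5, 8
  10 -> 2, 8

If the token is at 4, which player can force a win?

A0 = {1, 2}
A1: add {5, 10} — 5 (Reacher) has 5→1; 10 (Reacher) has 10→2.
A2: add {3} — 3 (Reacher) has 3→10.
A3 = A2; e.g. 4 (Blocker) can still go to 7. Fixed point.
4 never enters the attractor, so Blocker can avoid the target forever.

Blocker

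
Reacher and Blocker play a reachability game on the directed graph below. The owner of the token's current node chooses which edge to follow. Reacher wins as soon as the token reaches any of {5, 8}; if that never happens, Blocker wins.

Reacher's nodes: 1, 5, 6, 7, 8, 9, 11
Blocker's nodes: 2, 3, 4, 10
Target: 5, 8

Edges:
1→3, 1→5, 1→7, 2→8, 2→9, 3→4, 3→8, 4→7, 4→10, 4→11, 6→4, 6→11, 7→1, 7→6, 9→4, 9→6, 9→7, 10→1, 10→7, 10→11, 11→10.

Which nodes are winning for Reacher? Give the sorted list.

1, 2, 5, 7, 8, 9

A0 = {5, 8}
A1: add {1} — 1 (Reacher) has 1→5.
A2: add {7} — 7 (Reacher) has 7→1.
A3: add {9} — 9 (Reacher) has 9→7.
A4: add {2} — 2 (Blocker): all of {8, 9} already in.
A5 = A4; e.g. 3 (Blocker) can still go to 4. Fixed point.
Reacher's winning region = {1, 2, 5, 7, 8, 9}.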